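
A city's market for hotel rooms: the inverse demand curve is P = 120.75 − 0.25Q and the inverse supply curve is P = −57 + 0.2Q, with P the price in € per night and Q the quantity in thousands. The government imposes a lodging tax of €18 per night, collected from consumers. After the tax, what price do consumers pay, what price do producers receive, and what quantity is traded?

Inverting to Q(P) form: Qd = 483 − 4P; Qs = 5P + 285.
Before the tax: set 483 − 4P = 5P + 285 → P* = €22, Q* = 395.
With the tax collected from consumers, demand (in seller-price terms) shifts: Qd = 483 − 4(P + 18).
Solving gives Q = 355 with consumers paying €32 and producers receiving €14 (the €18 wedge).
The less price-elastic side of the market bears the larger share of a per-unit tax.

Consumers pay €32; producers receive €14; quantity = 355.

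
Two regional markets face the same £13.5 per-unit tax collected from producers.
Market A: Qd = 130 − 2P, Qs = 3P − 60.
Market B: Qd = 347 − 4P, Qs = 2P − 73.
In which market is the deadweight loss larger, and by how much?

Market A: pre-tax P* = £38, Q* = 54; post-tax Q = 37.8; deadweight loss = £109.35.
Market B: pre-tax P* = £70, Q* = 67; post-tax Q = 49; deadweight loss = £121.5.
Difference: £109.35 vs £121.5 → market B is larger by £12.15.

Market B, by £12.15.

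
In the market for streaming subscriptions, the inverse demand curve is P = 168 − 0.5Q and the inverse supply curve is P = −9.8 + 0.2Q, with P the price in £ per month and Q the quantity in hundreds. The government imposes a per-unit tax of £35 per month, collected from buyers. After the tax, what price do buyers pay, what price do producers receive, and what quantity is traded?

Buyers pay £66; producers receive £31; quantity = 204.

Rewrite in direct form: Qd = 336 − 2P and Qs = 5P + 49.
Without the tax, 336 − 2P = 5P + 49 gives 7P = 287, so P* = £41 and Q* = 254.
With the tax collected from buyers, demand (in seller-price terms) shifts: Qd = 336 − 2(P + 35).
New equilibrium: buyers pay £66, producers receive £31, Q = 204. (Wedge: Pb − Ps = 35.)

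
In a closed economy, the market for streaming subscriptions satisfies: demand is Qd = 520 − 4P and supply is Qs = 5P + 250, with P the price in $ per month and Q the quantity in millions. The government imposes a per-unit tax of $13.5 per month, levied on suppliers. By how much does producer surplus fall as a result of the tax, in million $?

Without the tax, 520 − 4P = 5P + 250 gives 9P = 270, so P* = $30 and Q* = 400.
With the tax collected from suppliers, supply shifts: Qs = 5(P − 13.5) + 250.
New equilibrium: buyers pay $37.5, suppliers receive $24, Q = 370. (Wedge: Pb − Ps = 13.5.)
ΔPS is the trapezoid between Q = 370 and Q = 400 of height $6: ½ · (400 + 370) · 6 = $2310.

Producer surplus falls by $2310 million.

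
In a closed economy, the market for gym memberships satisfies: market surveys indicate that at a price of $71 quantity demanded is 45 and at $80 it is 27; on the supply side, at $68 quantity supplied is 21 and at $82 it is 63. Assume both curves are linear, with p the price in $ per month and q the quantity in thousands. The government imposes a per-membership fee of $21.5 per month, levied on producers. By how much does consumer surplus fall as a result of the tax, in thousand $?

Demand slope: (27 − 45)/(80 − 71) = -2, so qd = 187 − 2p.
Supply slope: (63 − 21)/(82 − 68) = 3, so qs = 3p − 183.
Without the tax, 187 − 2p = 3p − 183 gives 5p = 370, so p* = $74 and q* = 39.
With the tax collected from producers, supply shifts: qs = 3(p − 21.5) − 183.
Solving gives q = 13.2 with consumers paying $86.9 and producers receiving $65.4 (the $21.5 wedge).
ΔCS is the trapezoid between Q = 13.2 and Q = 39 of height $12.9: ½ · (39 + 13.2) · 12.9 = $336.69.

Consumer surplus falls by $336.69 thousand.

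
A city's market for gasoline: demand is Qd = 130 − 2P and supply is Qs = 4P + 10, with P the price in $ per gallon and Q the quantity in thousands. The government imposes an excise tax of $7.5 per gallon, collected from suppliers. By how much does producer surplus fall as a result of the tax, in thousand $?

Producer surplus falls by $212.5 thousand.

Before the tax: set 130 − 2P = 4P + 10 → P* = $20, Q* = 90.
With the tax collected from suppliers, supply shifts: Qs = 4(P − 7.5) + 10.
New equilibrium: buyers pay $25, suppliers receive $17.5, Q = 80. (Wedge: Pb − Ps = 7.5.)
ΔPS is the trapezoid between Q = 80 and Q = 90 of height $2.5: ½ · (90 + 80) · 2.5 = $212.5.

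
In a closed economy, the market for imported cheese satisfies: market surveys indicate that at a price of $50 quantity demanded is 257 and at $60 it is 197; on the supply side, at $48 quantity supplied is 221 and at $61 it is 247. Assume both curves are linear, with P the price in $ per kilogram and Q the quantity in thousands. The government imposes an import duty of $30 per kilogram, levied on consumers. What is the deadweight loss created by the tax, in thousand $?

Deadweight loss = $675 thousand.

Demand slope: (197 − 257)/(60 − 50) = -6, so Qd = 557 − 6P.
Supply slope: (247 − 221)/(61 − 48) = 2, so Qs = 2P + 125.
Without the tax, 557 − 6P = 2P + 125 gives 8P = 432, so P* = $54 and Q* = 233.
With the tax collected from consumers, demand (in seller-price terms) shifts: Qd = 557 − 6(P + 30).
Solving gives Q = 188 with consumers paying $61.5 and sellers receiving $31.5 (the $30 wedge).
Quantity falls by |ΔQ| = |233 − 188| = 45.
DWL = ½ · t · |ΔQ| = ½ · 30 · 45 = $675.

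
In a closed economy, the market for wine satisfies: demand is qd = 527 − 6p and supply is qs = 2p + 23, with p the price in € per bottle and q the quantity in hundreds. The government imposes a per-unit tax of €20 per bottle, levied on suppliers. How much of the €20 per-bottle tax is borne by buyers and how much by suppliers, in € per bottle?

Without the tax, 527 − 6p = 2p + 23 gives 8p = 504, so p* = €63 and q* = 149.
With the tax collected from suppliers, supply shifts: qs = 2(p − 20) + 23.
New equilibrium: buyers pay €68, suppliers receive €48, q = 119. (Wedge: pb − ps = 20.)
Burden on buyers: €5; on suppliers: €15. (They sum to €20.)

Buyers bear €5 per bottle; suppliers bear €15 per bottle.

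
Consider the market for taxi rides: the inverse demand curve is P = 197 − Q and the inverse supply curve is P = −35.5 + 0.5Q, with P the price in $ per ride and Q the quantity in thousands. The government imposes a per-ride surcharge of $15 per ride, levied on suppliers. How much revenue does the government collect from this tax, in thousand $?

Tax revenue = $2175 thousand.

Inverting to Q(P) form: Qd = 197 − P; Qs = 2P + 71.
Without the tax, 197 − P = 2P + 71 gives 3P = 126, so P* = $42 and Q* = 155.
With the tax collected from suppliers, supply shifts: Qs = 2(P − 15) + 71.
New equilibrium: consumers pay $52, suppliers receive $37, Q = 145. (Wedge: Pb − Ps = 15.)
Revenue = t · Q = 15 · 145 = $2175.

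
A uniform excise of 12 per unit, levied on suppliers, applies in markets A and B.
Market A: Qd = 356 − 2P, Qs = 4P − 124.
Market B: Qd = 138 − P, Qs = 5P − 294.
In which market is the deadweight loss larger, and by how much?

Market A: pre-tax P* = 80, Q* = 196; post-tax Q = 180; deadweight loss = 96.
Market B: pre-tax P* = 72, Q* = 66; post-tax Q = 56; deadweight loss = 60.
Difference: 96 vs 60 → market A is larger by 36.

Market A, by 36.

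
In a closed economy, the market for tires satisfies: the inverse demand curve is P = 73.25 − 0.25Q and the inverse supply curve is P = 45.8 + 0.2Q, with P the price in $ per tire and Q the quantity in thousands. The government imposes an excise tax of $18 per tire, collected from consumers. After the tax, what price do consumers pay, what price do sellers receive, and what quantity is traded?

Inverting to Q(P) form: Qd = 293 − 4P; Qs = 5P − 229.
Without the tax, 293 − 4P = 5P − 229 gives 9P = 522, so P* = $58 and Q* = 61.
With the tax collected from consumers, demand (in seller-price terms) shifts: Qd = 293 − 4(P + 18).
Solving gives Q = 21 with consumers paying $68 and sellers receiving $50 (the $18 wedge).

Consumers pay $68; sellers receive $50; quantity = 21.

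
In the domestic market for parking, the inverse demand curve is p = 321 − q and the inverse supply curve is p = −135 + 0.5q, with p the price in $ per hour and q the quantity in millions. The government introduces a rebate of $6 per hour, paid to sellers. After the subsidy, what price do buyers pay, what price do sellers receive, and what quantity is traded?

Inverting to q(p) form: qd = 321 − p; qs = 2p + 270.
Without the subsidy, 321 − p = 2p + 270 gives 3p = 51, so p* = $17 and q* = 304.
With a per-unit subsidy paid to sellers, each receives p + 6 per unit sold, so supply becomes qs = 2(p + 6) + 270.
New equilibrium: buyers pay $13, sellers receive $19, q = 308. (Wedge: pb − ps = −6.)

Buyers pay $13; sellers receive $19; quantity = 308.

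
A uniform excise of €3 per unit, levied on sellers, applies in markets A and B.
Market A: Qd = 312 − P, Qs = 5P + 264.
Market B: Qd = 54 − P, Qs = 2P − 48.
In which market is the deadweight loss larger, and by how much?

Market A, by €0.75.

Market A: pre-tax P* = €8, Q* = 304; post-tax Q = 301.5; deadweight loss = €3.75.
Market B: pre-tax P* = €34, Q* = 20; post-tax Q = 18; deadweight loss = €3.
Difference: €3.75 vs €3 → market A is larger by €0.75.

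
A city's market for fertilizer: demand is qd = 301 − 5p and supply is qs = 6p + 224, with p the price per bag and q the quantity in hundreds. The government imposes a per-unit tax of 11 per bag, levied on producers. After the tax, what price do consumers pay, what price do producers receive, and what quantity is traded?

Without the tax, 301 − 5p = 6p + 224 gives 11p = 77, so p* = 7 and q* = 266.
With the tax collected from producers, supply shifts: qs = 6(p − 11) + 224.
New equilibrium: consumers pay 13, producers receive 2, q = 236. (Wedge: pb − ps = 11.)
The less price-elastic side of the market bears the larger share of a per-unit tax.

Consumers pay 13; producers receive 2; quantity = 236.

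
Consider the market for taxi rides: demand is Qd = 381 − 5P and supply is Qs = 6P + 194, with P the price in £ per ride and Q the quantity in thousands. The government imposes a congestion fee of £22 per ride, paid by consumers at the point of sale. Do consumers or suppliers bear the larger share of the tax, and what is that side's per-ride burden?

Consumers bear the larger share: £12 per ride.

Without the tax, 381 − 5P = 6P + 194 gives 11P = 187, so P* = £17 and Q* = 296.
With the tax collected from consumers, demand (in seller-price terms) shifts: Qd = 381 − 5(P + 22).
Solving gives Q = 236 with consumers paying £29 and suppliers receiving £7 (the £22 wedge).
Per-ride burden: consumers £12, suppliers £10.
Consumers take the larger share because demand is less price-elastic here (demand slope 5 vs supply slope 6).
The less price-elastic side of the market bears the larger share of a per-unit tax.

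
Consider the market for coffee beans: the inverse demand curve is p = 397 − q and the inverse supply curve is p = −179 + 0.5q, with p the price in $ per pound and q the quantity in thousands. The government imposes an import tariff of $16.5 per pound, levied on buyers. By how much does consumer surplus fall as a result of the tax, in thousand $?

Inverting to q(p) form: qd = 397 − p; qs = 2p + 358.
Before the tax: set 397 − p = 2p + 358 → p* = $13, q* = 384.
With the tax collected from buyers, demand (in seller-price terms) shifts: qd = 397 − (p + 16.5).
Solving gives q = 373 with buyers paying $24 and producers receiving $7.5 (the $16.5 wedge).
ΔCS is the trapezoid between Q = 373 and Q = 384 of height $11: ½ · (384 + 373) · 11 = $4163.5.

Consumer surplus falls by $4163.5 thousand.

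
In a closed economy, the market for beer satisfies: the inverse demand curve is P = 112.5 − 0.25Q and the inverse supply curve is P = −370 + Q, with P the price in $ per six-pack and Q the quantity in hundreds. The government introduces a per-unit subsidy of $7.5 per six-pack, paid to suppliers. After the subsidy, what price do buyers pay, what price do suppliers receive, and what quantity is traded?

Inverting to Q(P) form: Qd = 450 − 4P; Qs = P + 370.
Without the subsidy, 450 − 4P = P + 370 gives 5P = 80, so P* = $16 and Q* = 386.
With a per-unit subsidy paid to suppliers, each receives P + 7.5 per unit sold, so supply becomes Qs = (P + 7.5) + 370.
New equilibrium: buyers pay $14.5, suppliers receive $22, Q = 392. (Wedge: Pb − Ps = −7.5.)

Buyers pay $14.5; suppliers receive $22; quantity = 392.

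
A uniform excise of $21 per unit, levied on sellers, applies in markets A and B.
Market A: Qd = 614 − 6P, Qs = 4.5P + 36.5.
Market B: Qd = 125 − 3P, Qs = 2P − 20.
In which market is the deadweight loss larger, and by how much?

Market A: pre-tax P* = $55, Q* = 284; post-tax Q = 230; deadweight loss = $567.
Market B: pre-tax P* = $29, Q* = 38; post-tax Q = 12.8; deadweight loss = $264.6.
Difference: $567 vs $264.6 → market A is larger by $302.4.

Market A, by $302.4.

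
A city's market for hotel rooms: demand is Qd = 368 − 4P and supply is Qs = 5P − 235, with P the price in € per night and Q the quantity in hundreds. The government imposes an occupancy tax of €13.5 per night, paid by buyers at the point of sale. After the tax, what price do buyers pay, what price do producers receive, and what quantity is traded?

Buyers pay €74.5; producers receive €61; quantity = 70.

Without the tax, 368 − 4P = 5P − 235 gives 9P = 603, so P* = €67 and Q* = 100.
With the tax collected from buyers, demand (in seller-price terms) shifts: Qd = 368 − 4(P + 13.5).
New equilibrium: buyers pay €74.5, producers receive €61, Q = 70. (Wedge: Pb − Ps = 13.5.)
The less price-elastic side of the market bears the larger share of a per-unit tax.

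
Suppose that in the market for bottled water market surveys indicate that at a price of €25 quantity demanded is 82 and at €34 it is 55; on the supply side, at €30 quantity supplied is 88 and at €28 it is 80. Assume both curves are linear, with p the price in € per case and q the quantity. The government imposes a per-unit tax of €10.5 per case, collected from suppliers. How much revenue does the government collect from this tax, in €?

Demand slope: (55 − 82)/(34 − 25) = -3, so qd = 157 − 3p.
Supply slope: (80 − 88)/(28 − 30) = 4, so qs = 4p − 32.
Before the tax: set 157 − 3p = 4p − 32 → p* = €27, q* = 76.
With the tax collected from suppliers, supply shifts: qs = 4(p − 10.5) − 32.
Solving gives q = 58 with consumers paying €33 and suppliers receiving €22.5 (the €10.5 wedge).
Revenue = t · Q = 10.5 · 58 = €609.

Tax revenue = €609.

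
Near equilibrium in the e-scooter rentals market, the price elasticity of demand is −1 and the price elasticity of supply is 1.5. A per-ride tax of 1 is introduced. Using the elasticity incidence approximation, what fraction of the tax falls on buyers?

Incidence ratio: buyers' share ≈ εs / (εs + |εd|) = 1.5 / (1.5 + 1) = 0.6.
Supply is the more elastic side, so buyers bear the larger share.

Buyers' share ≈ 0.6.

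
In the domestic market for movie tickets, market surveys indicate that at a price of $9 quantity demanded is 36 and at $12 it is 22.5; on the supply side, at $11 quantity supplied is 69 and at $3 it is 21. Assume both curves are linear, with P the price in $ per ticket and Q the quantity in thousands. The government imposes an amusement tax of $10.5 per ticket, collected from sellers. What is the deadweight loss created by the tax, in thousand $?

Demand slope: (22.5 − 36)/(12 − 9) = -4.5, so Qd = 76.5 − 4.5P.
Supply slope: (21 − 69)/(3 − 11) = 6, so Qs = 6P + 3.
Without the tax, 76.5 − 4.5P = 6P + 3 gives 10.5P = 73.5, so P* = $7 and Q* = 45.
With the tax collected from sellers, supply shifts: Qs = 6(P − 10.5) + 3.
New equilibrium: consumers pay $13, sellers receive $2.5, Q = 18. (Wedge: Pb − Ps = 10.5.)
Quantity falls by |ΔQ| = |45 − 18| = 27.
DWL = ½ · t · |ΔQ| = ½ · 10.5 · 27 = $141.75.

Deadweight loss = $141.75 thousand.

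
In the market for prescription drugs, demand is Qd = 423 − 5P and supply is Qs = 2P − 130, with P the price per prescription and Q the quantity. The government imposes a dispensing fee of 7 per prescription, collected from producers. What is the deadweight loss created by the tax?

Deadweight loss = 35.

Without the tax, 423 − 5P = 2P − 130 gives 7P = 553, so P* = 79 and Q* = 28.
With the tax collected from producers, supply shifts: Qs = 2(P − 7) − 130.
Solving gives Q = 18 with buyers paying 81 and producers receiving 74 (the 7 wedge).
Quantity falls by |ΔQ| = |28 − 18| = 10.
DWL = ½ · t · |ΔQ| = ½ · 7 · 10 = 35.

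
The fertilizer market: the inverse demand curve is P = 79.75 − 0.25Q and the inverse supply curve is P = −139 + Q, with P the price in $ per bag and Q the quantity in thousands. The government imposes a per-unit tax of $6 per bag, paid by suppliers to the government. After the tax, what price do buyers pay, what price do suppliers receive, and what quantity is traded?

Rewrite in direct form: Qd = 319 − 4P and Qs = P + 139.
Without the tax, 319 − 4P = P + 139 gives 5P = 180, so P* = $36 and Q* = 175.
With the tax collected from suppliers, supply shifts: Qs = (P − 6) + 139.
Solving gives Q = 170.2 with buyers paying $37.2 and suppliers receiving $31.2 (the $6 wedge).
The less price-elastic side of the market bears the larger share of a per-unit tax.

Buyers pay $37.2; suppliers receive $31.2; quantity = 170.2.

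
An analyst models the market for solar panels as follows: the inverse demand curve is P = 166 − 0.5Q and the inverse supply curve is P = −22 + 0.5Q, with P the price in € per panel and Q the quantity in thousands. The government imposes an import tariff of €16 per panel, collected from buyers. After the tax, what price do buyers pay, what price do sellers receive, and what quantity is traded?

Inverting to Q(P) form: Qd = 332 − 2P; Qs = 2P + 44.
Without the tax, 332 − 2P = 2P + 44 gives 4P = 288, so P* = €72 and Q* = 188.
With the tax collected from buyers, demand (in seller-price terms) shifts: Qd = 332 − 2(P + 16).
New equilibrium: buyers pay €80, sellers receive €64, Q = 172. (Wedge: Pb − Ps = 16.)
The less price-elastic side of the market bears the larger share of a per-unit tax.

Buyers pay €80; sellers receive €64; quantity = 172.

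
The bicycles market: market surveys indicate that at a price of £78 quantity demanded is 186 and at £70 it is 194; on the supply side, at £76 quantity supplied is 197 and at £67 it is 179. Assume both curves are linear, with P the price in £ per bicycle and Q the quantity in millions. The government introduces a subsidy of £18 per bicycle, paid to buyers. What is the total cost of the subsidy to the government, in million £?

Government outlay = £3654 million.

Demand slope: (194 − 186)/(70 − 78) = -1, so Qd = 264 − P.
Supply slope: (179 − 197)/(67 − 76) = 2, so Qs = 2P + 45.
Without the subsidy, 264 − P = 2P + 45 gives 3P = 219, so P* = £73 and Q* = 191.
With a per-unit subsidy paid to buyers, each effectively pays P − 18, so demand becomes Qd = 264 − (P − 18).
Solving gives Q = 203 with buyers paying £61 and suppliers receiving £79 (the £18 wedge).
Outlay = t · Q = 18 · 203 = £3654.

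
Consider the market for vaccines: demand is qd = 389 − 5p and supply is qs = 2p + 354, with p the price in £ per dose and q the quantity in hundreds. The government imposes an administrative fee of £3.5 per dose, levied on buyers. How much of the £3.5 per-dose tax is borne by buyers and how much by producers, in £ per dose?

Buyers bear £1 per dose; producers bear £2.5 per dose.

Before the tax: set 389 − 5p = 2p + 354 → p* = £5, q* = 364.
With the tax collected from buyers, demand (in seller-price terms) shifts: qd = 389 − 5(p + 3.5).
Solving gives q = 359 with buyers paying £6 and producers receiving £2.5 (the £3.5 wedge).
Burden on buyers: £1; on producers: £2.5. (They sum to £3.5.)
The less price-elastic side of the market bears the larger share of a per-unit tax.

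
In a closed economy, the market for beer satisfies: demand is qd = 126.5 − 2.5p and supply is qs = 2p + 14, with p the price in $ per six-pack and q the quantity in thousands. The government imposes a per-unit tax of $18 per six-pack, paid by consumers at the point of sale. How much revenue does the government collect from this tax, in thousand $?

Without the tax, 126.5 − 2.5p = 2p + 14 gives 4.5p = 112.5, so p* = $25 and q* = 64.
With the tax collected from consumers, demand (in seller-price terms) shifts: qd = 126.5 − 2.5(p + 18).
Solving gives q = 44 with consumers paying $33 and suppliers receiving $15 (the $18 wedge).
Revenue = t · Q = 18 · 44 = $792.

Tax revenue = $792 thousand.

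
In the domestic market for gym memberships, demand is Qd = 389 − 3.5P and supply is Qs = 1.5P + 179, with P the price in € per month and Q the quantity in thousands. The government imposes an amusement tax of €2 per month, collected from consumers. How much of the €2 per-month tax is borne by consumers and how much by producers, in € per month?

Consumers bear €0.6 per month; producers bear €1.4 per month.

Without the tax, 389 − 3.5P = 1.5P + 179 gives 5P = 210, so P* = €42 and Q* = 242.
With the tax collected from consumers, demand (in seller-price terms) shifts: Qd = 389 − 3.5(P + 2).
Solving gives Q = 239.9 with consumers paying €42.6 and producers receiving €40.6 (the €2 wedge).
Burden on consumers: €0.6; on producers: €1.4. (They sum to €2.)
The less price-elastic side of the market bears the larger share of a per-unit tax.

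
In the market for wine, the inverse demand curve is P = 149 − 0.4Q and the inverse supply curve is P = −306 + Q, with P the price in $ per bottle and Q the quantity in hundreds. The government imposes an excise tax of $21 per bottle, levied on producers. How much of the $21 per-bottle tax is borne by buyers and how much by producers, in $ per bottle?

Buyers bear $6 per bottle; producers bear $15 per bottle.

Rewrite in direct form: Qd = 372.5 − 2.5P and Qs = P + 306.
Before the tax: set 372.5 − 2.5P = P + 306 → P* = $19, Q* = 325.
With the tax collected from producers, supply shifts: Qs = (P − 21) + 306.
New equilibrium: buyers pay $25, producers receive $4, Q = 310. (Wedge: Pb − Ps = 21.)
Burden on buyers: $6; on producers: $15. (They sum to $21.)
The less price-elastic side of the market bears the larger share of a per-unit tax.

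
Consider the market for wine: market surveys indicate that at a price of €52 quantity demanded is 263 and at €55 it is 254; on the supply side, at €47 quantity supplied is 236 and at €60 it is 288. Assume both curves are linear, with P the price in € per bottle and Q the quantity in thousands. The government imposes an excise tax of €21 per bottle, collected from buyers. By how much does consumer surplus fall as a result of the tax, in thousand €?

Demand slope: (254 − 263)/(55 − 52) = -3, so Qd = 419 − 3P.
Supply slope: (288 − 236)/(60 − 47) = 4, so Qs = 4P + 48.
Before the tax: set 419 − 3P = 4P + 48 → P* = €53, Q* = 260.
With the tax collected from buyers, demand (in seller-price terms) shifts: Qd = 419 − 3(P + 21).
New equilibrium: buyers pay €65, suppliers receive €44, Q = 224. (Wedge: Pb − Ps = 21.)
ΔCS is the trapezoid between Q = 224 and Q = 260 of height €12: ½ · (260 + 224) · 12 = €2904.

Consumer surplus falls by €2904 thousand.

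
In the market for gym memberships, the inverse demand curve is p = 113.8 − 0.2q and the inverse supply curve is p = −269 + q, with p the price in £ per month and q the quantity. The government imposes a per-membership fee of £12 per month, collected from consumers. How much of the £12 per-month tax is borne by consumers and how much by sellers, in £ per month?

Consumers bear £2 per month; sellers bear £10 per month.

Rewrite in direct form: qd = 569 − 5p and qs = p + 269.
Before the tax: set 569 − 5p = p + 269 → p* = £50, q* = 319.
With the tax collected from consumers, demand (in seller-price terms) shifts: qd = 569 − 5(p + 12).
New equilibrium: consumers pay £52, sellers receive £40, q = 309. (Wedge: pb − ps = 12.)
Burden on consumers: £2; on sellers: £10. (They sum to £12.)
The less price-elastic side of the market bears the larger share of a per-unit tax.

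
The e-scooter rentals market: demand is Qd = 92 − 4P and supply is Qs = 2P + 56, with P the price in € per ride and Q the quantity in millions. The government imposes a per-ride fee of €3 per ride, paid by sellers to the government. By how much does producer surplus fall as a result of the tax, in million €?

Before the tax: set 92 − 4P = 2P + 56 → P* = €6, Q* = 68.
With the tax collected from sellers, supply shifts: Qs = 2(P − 3) + 56.
Solving gives Q = 64 with buyers paying €7 and sellers receiving €4 (the €3 wedge).
ΔPS is the trapezoid between Q = 64 and Q = 68 of height €2: ½ · (68 + 64) · 2 = €132.

Producer surplus falls by €132 million.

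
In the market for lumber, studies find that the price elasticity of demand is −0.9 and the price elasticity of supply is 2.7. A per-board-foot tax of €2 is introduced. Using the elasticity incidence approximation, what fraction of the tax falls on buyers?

Buyers' share ≈ 0.75.

Incidence ratio: buyers' share ≈ εs / (εs + |εd|) = 2.7 / (2.7 + 0.9) = 0.75.
Supply is the more elastic side, so buyers bear the larger share.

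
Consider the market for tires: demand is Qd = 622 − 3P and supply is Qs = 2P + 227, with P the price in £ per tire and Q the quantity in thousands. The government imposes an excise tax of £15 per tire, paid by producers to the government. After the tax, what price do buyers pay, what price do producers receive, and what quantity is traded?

Buyers pay £85; producers receive £70; quantity = 367.

Before the tax: set 622 − 3P = 2P + 227 → P* = £79, Q* = 385.
With the tax collected from producers, supply shifts: Qs = 2(P − 15) + 227.
Solving gives Q = 367 with buyers paying £85 and producers receiving £70 (the £15 wedge).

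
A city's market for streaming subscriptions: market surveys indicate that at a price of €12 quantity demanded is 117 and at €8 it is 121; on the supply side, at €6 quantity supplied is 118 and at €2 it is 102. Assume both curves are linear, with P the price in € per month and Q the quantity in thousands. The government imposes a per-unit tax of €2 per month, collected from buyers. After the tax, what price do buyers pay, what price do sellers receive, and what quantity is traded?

Demand slope: (121 − 117)/(8 − 12) = -1, so Qd = 129 − P.
Supply slope: (102 − 118)/(2 − 6) = 4, so Qs = 4P + 94.
Before the tax: set 129 − P = 4P + 94 → P* = €7, Q* = 122.
With the tax collected from buyers, demand (in seller-price terms) shifts: Qd = 129 − (P + 2).
New equilibrium: buyers pay €8.6, sellers receive €6.6, Q = 120.4. (Wedge: Pb − Ps = 2.)
The less price-elastic side of the market bears the larger share of a per-unit tax.

Buyers pay €8.6; sellers receive €6.6; quantity = 120.4.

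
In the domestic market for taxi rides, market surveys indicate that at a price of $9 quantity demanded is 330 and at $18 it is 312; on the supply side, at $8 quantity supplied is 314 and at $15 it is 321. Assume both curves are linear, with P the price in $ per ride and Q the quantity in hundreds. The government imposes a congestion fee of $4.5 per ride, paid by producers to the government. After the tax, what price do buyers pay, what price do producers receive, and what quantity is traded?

Demand slope: (312 − 330)/(18 − 9) = -2, so Qd = 348 − 2P.
Supply slope: (321 − 314)/(15 − 8) = 1, so Qs = P + 306.
Before the tax: set 348 − 2P = P + 306 → P* = $14, Q* = 320.
With the tax collected from producers, supply shifts: Qs = (P − 4.5) + 306.
New equilibrium: buyers pay $15.5, producers receive $11, Q = 317. (Wedge: Pb − Ps = 4.5.)

Buyers pay $15.5; producers receive $11; quantity = 317.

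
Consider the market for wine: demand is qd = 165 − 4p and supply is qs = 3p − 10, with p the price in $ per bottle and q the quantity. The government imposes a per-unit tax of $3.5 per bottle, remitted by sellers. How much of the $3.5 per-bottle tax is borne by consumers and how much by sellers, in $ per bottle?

Consumers bear $1.5 per bottle; sellers bear $2 per bottle.

Before the tax: set 165 − 4p = 3p − 10 → p* = $25, q* = 65.
With the tax collected from sellers, supply shifts: qs = 3(p − 3.5) − 10.
Solving gives q = 59 with consumers paying $26.5 and sellers receiving $23 (the $3.5 wedge).
Burden on consumers: $1.5; on sellers: $2. (They sum to $3.5.)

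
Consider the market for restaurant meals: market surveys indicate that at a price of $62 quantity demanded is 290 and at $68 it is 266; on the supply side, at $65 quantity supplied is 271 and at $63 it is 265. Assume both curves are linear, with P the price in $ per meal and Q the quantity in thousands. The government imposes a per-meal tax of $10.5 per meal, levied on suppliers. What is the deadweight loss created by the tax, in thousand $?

Demand slope: (266 − 290)/(68 − 62) = -4, so Qd = 538 − 4P.
Supply slope: (265 − 271)/(63 − 65) = 3, so Qs = 3P + 76.
Before the tax: set 538 − 4P = 3P + 76 → P* = $66, Q* = 274.
With the tax collected from suppliers, supply shifts: Qs = 3(P − 10.5) + 76.
New equilibrium: consumers pay $70.5, suppliers receive $60, Q = 256. (Wedge: Pb − Ps = 10.5.)
Quantity falls by |ΔQ| = |274 − 256| = 18.
DWL = ½ · t · |ΔQ| = ½ · 10.5 · 18 = $94.5.

Deadweight loss = $94.5 thousand.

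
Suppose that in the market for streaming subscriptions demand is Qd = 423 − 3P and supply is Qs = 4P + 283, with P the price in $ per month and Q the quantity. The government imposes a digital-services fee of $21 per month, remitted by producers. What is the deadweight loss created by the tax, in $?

Before the tax: set 423 − 3P = 4P + 283 → P* = $20, Q* = 363.
With the tax collected from producers, supply shifts: Qs = 4(P − 21) + 283.
New equilibrium: consumers pay $32, producers receive $11, Q = 327. (Wedge: Pb − Ps = 21.)
Quantity falls by |ΔQ| = |363 − 327| = 36.
DWL = ½ · t · |ΔQ| = ½ · 21 · 36 = $378.

Deadweight loss = $378.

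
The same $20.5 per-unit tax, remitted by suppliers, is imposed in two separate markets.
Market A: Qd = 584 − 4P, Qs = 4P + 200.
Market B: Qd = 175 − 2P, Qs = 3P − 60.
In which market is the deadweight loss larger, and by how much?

Market A: pre-tax P* = $48, Q* = 392; post-tax Q = 351; deadweight loss = $420.25.
Market B: pre-tax P* = $47, Q* = 81; post-tax Q = 56.4; deadweight loss = $252.15.
Difference: $420.25 vs $252.15 → market A is larger by $168.1.

Market A, by $168.1.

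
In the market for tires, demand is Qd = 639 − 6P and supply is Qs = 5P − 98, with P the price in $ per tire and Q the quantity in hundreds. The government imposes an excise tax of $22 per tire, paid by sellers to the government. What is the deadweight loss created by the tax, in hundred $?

Deadweight loss = $660 hundred.

Before the tax: set 639 − 6P = 5P − 98 → P* = $67, Q* = 237.
With the tax collected from sellers, supply shifts: Qs = 5(P − 22) − 98.
Solving gives Q = 177 with consumers paying $77 and sellers receiving $55 (the $22 wedge).
Quantity falls by |ΔQ| = |237 − 177| = 60.
DWL = ½ · t · |ΔQ| = ½ · 22 · 60 = $660.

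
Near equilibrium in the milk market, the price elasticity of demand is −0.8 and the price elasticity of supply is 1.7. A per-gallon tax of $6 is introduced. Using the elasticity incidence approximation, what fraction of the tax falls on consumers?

Consumers' share ≈ 0.68.

Incidence ratio: consumers' share ≈ εs / (εs + |εd|) = 1.7 / (1.7 + 0.8) = 0.68.
Supply is the more elastic side, so consumers bear the larger share.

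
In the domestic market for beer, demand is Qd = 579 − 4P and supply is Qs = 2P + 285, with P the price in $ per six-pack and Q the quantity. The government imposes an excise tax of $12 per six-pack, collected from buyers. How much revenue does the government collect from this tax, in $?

Tax revenue = $4404.

Without the tax, 579 − 4P = 2P + 285 gives 6P = 294, so P* = $49 and Q* = 383.
With the tax collected from buyers, demand (in seller-price terms) shifts: Qd = 579 − 4(P + 12).
Solving gives Q = 367 with buyers paying $53 and producers receiving $41 (the $12 wedge).
Revenue = t · Q = 12 · 367 = $4404.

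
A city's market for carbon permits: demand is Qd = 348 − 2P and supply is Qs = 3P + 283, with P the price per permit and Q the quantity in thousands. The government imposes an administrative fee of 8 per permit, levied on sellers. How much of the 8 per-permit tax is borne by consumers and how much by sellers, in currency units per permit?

Consumers bear 4.8 per permit; sellers bear 3.2 per permit.

Before the tax: set 348 − 2P = 3P + 283 → P* = 13, Q* = 322.
With the tax collected from sellers, supply shifts: Qs = 3(P − 8) + 283.
Solving gives Q = 312.4 with consumers paying 17.8 and sellers receiving 9.8 (the 8 wedge).
Burden on consumers: 4.8; on sellers: 3.2. (They sum to 8.)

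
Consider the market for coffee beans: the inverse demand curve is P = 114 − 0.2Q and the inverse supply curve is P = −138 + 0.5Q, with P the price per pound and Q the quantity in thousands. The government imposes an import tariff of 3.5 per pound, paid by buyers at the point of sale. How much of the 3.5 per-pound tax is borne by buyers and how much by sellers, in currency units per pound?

Buyers bear 1 per pound; sellers bear 2.5 per pound.

Inverting to Q(P) form: Qd = 570 − 5P; Qs = 2P + 276.
Without the tax, 570 − 5P = 2P + 276 gives 7P = 294, so P* = 42 and Q* = 360.
With the tax collected from buyers, demand (in seller-price terms) shifts: Qd = 570 − 5(P + 3.5).
New equilibrium: buyers pay 43, sellers receive 39.5, Q = 355. (Wedge: Pb − Ps = 3.5.)
Burden on buyers: 1; on sellers: 2.5. (They sum to 3.5.)
The less price-elastic side of the market bears the larger share of a per-unit tax.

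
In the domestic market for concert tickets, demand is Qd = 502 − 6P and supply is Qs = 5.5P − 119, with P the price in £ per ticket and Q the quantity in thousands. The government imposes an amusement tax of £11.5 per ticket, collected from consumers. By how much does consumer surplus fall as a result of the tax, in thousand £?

Consumer surplus falls by £888.25 thousand.

Before the tax: set 502 − 6P = 5.5P − 119 → P* = £54, Q* = 178.
With the tax collected from consumers, demand (in seller-price terms) shifts: Qd = 502 − 6(P + 11.5).
Solving gives Q = 145 with consumers paying £59.5 and sellers receiving £48 (the £11.5 wedge).
ΔCS is the trapezoid between Q = 145 and Q = 178 of height £5.5: ½ · (178 + 145) · 5.5 = £888.25.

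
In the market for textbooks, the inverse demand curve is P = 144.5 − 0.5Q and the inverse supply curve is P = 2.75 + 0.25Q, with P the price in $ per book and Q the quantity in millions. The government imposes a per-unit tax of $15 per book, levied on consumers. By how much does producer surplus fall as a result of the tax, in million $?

Producer surplus falls by $895 million.

Rewrite in direct form: Qd = 289 − 2P and Qs = 4P − 11.
Before the tax: set 289 − 2P = 4P − 11 → P* = $50, Q* = 189.
With the tax collected from consumers, demand (in seller-price terms) shifts: Qd = 289 − 2(P + 15).
New equilibrium: consumers pay $60, sellers receive $45, Q = 169. (Wedge: Pb − Ps = 15.)
ΔPS is the trapezoid between Q = 169 and Q = 189 of height $5: ½ · (189 + 169) · 5 = $895.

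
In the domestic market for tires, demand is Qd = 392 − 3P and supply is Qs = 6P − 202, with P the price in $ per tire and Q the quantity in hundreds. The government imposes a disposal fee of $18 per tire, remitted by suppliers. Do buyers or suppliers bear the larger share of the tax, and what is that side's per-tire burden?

Before the tax: set 392 − 3P = 6P − 202 → P* = $66, Q* = 194.
With the tax collected from suppliers, supply shifts: Qs = 6(P − 18) − 202.
New equilibrium: buyers pay $78, suppliers receive $60, Q = 158. (Wedge: Pb − Ps = 18.)
Per-tire burden: buyers $12, suppliers $6.
Buyers take the larger share because demand is less price-elastic here (demand slope 3 vs supply slope 6).

Buyers bear the larger share: $12 per tire.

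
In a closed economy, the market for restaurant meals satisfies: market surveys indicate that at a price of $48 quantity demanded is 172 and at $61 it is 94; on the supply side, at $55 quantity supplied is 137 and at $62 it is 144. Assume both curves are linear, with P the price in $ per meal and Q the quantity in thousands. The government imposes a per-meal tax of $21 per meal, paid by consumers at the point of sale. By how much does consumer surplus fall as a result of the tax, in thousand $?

Demand slope: (94 − 172)/(61 − 48) = -6, so Qd = 460 − 6P.
Supply slope: (144 − 137)/(62 − 55) = 1, so Qs = P + 82.
Before the tax: set 460 − 6P = P + 82 → P* = $54, Q* = 136.
With the tax collected from consumers, demand (in seller-price terms) shifts: Qd = 460 − 6(P + 21).
Solving gives Q = 118 with consumers paying $57 and sellers receiving $36 (the $21 wedge).
ΔCS is the trapezoid between Q = 118 and Q = 136 of height $3: ½ · (136 + 118) · 3 = $381.

Consumer surplus falls by $381 thousand.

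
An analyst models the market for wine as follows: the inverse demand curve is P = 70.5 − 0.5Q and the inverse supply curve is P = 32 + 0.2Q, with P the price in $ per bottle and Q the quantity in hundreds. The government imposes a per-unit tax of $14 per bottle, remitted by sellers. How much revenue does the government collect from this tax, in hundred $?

Tax revenue = $490 hundred.

Rewrite in direct form: Qd = 141 − 2P and Qs = 5P − 160.
Before the tax: set 141 − 2P = 5P − 160 → P* = $43, Q* = 55.
With the tax collected from sellers, supply shifts: Qs = 5(P − 14) − 160.
New equilibrium: buyers pay $53, sellers receive $39, Q = 35. (Wedge: Pb − Ps = 14.)
Revenue = t · Q = 14 · 35 = $490.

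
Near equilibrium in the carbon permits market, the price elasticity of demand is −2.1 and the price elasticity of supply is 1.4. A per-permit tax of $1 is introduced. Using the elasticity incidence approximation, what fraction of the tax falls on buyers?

Buyers' share ≈ 0.4.

Incidence ratio: buyers' share ≈ εs / (εs + |εd|) = 1.4 / (1.4 + 2.1) = 0.4.
Supply is the less elastic side, so buyers bear the smaller share.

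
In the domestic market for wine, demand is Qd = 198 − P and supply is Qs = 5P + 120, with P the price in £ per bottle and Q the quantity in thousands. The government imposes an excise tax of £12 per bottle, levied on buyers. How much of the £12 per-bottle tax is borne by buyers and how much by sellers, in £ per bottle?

Without the tax, 198 − P = 5P + 120 gives 6P = 78, so P* = £13 and Q* = 185.
With the tax collected from buyers, demand (in seller-price terms) shifts: Qd = 198 − (P + 12).
New equilibrium: buyers pay £23, sellers receive £11, Q = 175. (Wedge: Pb − Ps = 12.)
Burden on buyers: £10; on sellers: £2. (They sum to £12.)
The less price-elastic side of the market bears the larger share of a per-unit tax.

Buyers bear £10 per bottle; sellers bear £2 per bottle.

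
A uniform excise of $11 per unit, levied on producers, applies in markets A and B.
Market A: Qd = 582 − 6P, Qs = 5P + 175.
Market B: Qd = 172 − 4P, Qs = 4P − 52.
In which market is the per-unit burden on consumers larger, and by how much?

Market B, by $0.5.

Market A: pre-tax P* = $37, Q* = 360; post-tax Q = 330; per-unit burden on consumers = $5.
Market B: pre-tax P* = $28, Q* = 60; post-tax Q = 38; per-unit burden on consumers = $5.5.
Difference: $5 vs $5.5 → market B is larger by $0.5.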